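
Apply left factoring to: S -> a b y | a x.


Common prefix: 'a'
Factored: S -> a S', S' -> b y | x


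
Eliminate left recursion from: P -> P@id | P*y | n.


Left-recursive alternatives: P@id, P*y; non-recursive: n
Introduce P': P -> nP', P' -> @idP' | *yP' | ε


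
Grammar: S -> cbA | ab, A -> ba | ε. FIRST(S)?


Per alternative of S: FIRST(cbA) = {c}; FIRST(ab) = {a}
FIRST(S) = {a, c}


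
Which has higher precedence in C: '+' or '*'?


'*' is multiplicative (level 10); '+' is additive (level 9)
Higher level binds tighter
'*' has higher precedence than '+'


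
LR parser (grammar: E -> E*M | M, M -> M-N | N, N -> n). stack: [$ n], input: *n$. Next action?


'n' on top is the handle for N -> n
Action: reduce (N -> n)


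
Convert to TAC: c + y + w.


Break into single-operator statements:
t1 = c + y
t2 = t1 + w


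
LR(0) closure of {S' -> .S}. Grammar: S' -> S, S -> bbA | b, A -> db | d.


Start: S' -> .S
For each item with dot before a nonterminal B, add B -> .γ for every B-production
Closure: [S' -> .S, S -> .bbA, S -> .b]


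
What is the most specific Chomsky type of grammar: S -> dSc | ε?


Single nonterminal LHS, but d^n c^n is not regular
Classification: Type 2 (Context-Free)


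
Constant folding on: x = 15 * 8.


15 * 8 = 120 at compile time
Optimized: x = 120


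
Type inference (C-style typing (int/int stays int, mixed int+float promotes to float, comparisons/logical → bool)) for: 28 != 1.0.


Operand types: int != float
Rule: comparison yields bool
Result type: bool


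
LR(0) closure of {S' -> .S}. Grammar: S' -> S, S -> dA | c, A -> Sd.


Start: S' -> .S
For each item with dot before a nonterminal B, add B -> .γ for every B-production
Closure: [S' -> .S, S -> .dA, S -> .c]


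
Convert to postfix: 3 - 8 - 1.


Left to right (same or higher precedence on left)
Postfix: 3 8 - 1 -


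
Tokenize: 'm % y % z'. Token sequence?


Scan left to right, longest-match per lexeme
Tokens: ID(m), OP(%), ID(y), OP(%), ID(z)


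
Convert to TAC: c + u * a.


Break into single-operator statements:
t1 = u * a
t2 = c + t1


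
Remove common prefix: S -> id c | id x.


Common prefix: 'id'
Factored: S -> id S', S' -> c | x


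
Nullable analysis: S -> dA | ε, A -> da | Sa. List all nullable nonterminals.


A nonterminal is nullable iff some alternative derives ε (directly, or every symbol in it is nullable)
Nullable: {S}


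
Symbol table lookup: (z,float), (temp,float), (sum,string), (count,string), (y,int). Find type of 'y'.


Lookup 'y' → type int


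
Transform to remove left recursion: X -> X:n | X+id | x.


Left-recursive alternatives: X:n, X+id; non-recursive: x
Introduce X': X -> xX', X' -> :nX' | +idX' | ε


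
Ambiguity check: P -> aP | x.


right-linear, alternatives start with distinct terminals 'a' vs 'x': unique leftmost derivation
Unambiguous


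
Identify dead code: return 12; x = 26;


statement follows a return and is unreachable
Dead: 'x = 26'


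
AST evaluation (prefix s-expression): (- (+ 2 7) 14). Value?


Evaluate inner: (+ 2 7) = 9
Evaluate root: (- 9 14) = -5
Result: -5


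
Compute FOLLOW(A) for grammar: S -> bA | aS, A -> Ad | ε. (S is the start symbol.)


$ ∈ FOLLOW(S). For each A -> αBβ: add FIRST(β)\{ε} to FOLLOW(B); if β nullable, add FOLLOW(A).
FOLLOW(A) = {$, d}


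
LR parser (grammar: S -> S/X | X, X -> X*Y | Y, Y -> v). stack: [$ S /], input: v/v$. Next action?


no handle ('S/' is not any RHS); shift 'v'
Action: shift


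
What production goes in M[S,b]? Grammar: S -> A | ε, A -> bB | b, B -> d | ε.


For [S, b]: 'b' ∈ FIRST(A)
Entry: S -> A


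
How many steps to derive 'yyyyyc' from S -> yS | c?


Derivation: S => yS => yyS => yyyS => yyyyS => yyyyyS => yyyyyc
Steps: 6


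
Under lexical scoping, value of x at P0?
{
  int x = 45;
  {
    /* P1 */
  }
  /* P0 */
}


x declared in the same block as P0
x = 45


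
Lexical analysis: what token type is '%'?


Pattern: operator symbol
Type: OPERATOR


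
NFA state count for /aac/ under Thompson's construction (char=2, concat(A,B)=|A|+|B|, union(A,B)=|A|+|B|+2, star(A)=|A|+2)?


Syntax tree has 3 char leaf(s), 0 union(s), 0 star(s)
chars contribute 3×2 = 6; each union adds +2; each star adds +2
Total: 6 + 0 + 0 = 6 states


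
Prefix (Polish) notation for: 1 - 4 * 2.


'*' binds tighter: tree is (- 1 (* 4 2))
Prefix: - 1 * 4 2


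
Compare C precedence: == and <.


'<' is relational (level 7); '==' is equality (level 6)
Higher level binds tighter
'<' has higher precedence than '=='


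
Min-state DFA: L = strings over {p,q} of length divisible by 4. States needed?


Track length mod 4: states 0..3, accept at 0
Minimal DFA: 4 states


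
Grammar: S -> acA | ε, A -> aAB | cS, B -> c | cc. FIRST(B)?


Per alternative of B: FIRST(c) = {c}; FIRST(cc) = {c}
FIRST(B) = {c}


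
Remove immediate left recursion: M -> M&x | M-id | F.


Left-recursive alternatives: M&x, M-id; non-recursive: F
Introduce M': M -> FM', M' -> &xM' | -idM' | ε


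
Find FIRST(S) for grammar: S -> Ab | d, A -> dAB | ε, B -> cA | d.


Per alternative of S: FIRST(Ab) = {b, d}; FIRST(d) = {d}
FIRST(S) = {b, d}


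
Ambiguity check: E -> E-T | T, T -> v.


precedence layered via separate nonterminal T: deterministic
Unambiguous


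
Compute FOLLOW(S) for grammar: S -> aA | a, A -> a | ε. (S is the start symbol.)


$ ∈ FOLLOW(S). For each A -> αBβ: add FIRST(β)\{ε} to FOLLOW(B); if β nullable, add FOLLOW(A).
FOLLOW(S) = {$}


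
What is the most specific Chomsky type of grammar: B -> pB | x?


Right-linear: every RHS is a terminal or a terminal followed by one nonterminal
Classification: Type 3 (Regular)


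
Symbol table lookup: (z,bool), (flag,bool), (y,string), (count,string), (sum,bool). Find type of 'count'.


Lookup 'count' → type string


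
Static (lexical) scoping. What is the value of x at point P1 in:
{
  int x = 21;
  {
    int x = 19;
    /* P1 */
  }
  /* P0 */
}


x declared in the same block as P1
x = 19


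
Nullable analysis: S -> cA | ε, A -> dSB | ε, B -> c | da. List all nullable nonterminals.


A nonterminal is nullable iff some alternative derives ε (directly, or every symbol in it is nullable)
Nullable: {A, S}


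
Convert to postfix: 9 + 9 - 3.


Left to right (same or higher precedence on left)
Postfix: 9 9 + 3 -


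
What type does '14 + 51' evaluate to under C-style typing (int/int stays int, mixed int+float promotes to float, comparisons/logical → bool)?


Operand types: int + int
Rule: mixed int/float promotes to float; int/int stays int
Result type: int


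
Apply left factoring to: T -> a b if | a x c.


Common prefix: 'a'
Factored: T -> a T', T' -> b if | x c


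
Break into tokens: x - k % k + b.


Scan left to right, longest-match per lexeme
Tokens: ID(x), OP(-), ID(k), OP(%), ID(k), OP(+), ID(b)


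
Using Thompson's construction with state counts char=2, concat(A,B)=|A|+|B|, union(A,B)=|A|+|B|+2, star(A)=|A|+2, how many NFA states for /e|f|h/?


Syntax tree has 3 char leaf(s), 2 union(s), 0 star(s)
chars contribute 3×2 = 6; each union adds +2; each star adds +2
Total: 6 + 4 + 0 = 10 states


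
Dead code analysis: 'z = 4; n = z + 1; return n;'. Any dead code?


z is read by n's definition; n is returned
No dead code


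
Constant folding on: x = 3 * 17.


3 * 17 = 51 at compile time
Optimized: x = 51


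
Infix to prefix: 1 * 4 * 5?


left-to-right (same/higher precedence on left): tree is (* (* 1 4) 5)
Prefix: * * 1 4 5


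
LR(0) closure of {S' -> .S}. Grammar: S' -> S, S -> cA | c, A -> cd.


Start: S' -> .S
For each item with dot before a nonterminal B, add B -> .γ for every B-production
Closure: [S' -> .S, S -> .cA, S -> .c]


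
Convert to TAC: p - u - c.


Break into single-operator statements:
t1 = p - u
t2 = t1 - c


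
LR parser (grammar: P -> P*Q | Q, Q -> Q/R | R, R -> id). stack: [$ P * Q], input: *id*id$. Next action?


handle 'P*Q' on top; lookahead ∈ FOLLOW(P) = {*, $}
Action: reduce (P -> P*Q)


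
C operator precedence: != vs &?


'!=' is equality (level 6); '&' is bitwise AND (level 5)
Higher level binds tighter
'!=' has higher precedence than '&'


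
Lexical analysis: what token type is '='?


Pattern: operator symbol
Type: OPERATOR


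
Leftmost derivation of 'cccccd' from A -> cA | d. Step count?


Derivation: A => cA => ccA => cccA => ccccA => cccccA => cccccd
Steps: 6


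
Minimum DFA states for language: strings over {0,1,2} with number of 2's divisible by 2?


Track (count of 2) mod 2: states 0..1, accept at 0
Minimal DFA: 2 states


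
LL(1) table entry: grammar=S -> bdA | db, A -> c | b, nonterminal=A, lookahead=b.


For [A, b]: 'b' ∈ FIRST(b)
Entry: A -> b


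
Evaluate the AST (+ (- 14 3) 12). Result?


Evaluate inner: (- 14 3) = 11
Evaluate root: (+ 11 12) = 23
Result: 23


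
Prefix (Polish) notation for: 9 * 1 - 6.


left-to-right (same/higher precedence on left): tree is (- (* 9 1) 6)
Prefix: - * 9 1 6


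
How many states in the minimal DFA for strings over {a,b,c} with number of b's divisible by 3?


Track (count of b) mod 3: states 0..2, accept at 0
Minimal DFA: 3 states


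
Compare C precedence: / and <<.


'/' is multiplicative (level 10); '<<' is shift (level 8)
Higher level binds tighter
'/' has higher precedence than '<<'


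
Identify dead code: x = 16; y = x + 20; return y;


x is read by y's definition; y is returned
No dead code


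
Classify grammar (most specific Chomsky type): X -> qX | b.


Right-linear: every RHS is a terminal or a terminal followed by one nonterminal
Classification: Type 3 (Regular)


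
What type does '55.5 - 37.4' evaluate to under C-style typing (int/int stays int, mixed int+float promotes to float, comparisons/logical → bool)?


Operand types: float - float
Rule: mixed int/float promotes to float; int/int stays int
Result type: float


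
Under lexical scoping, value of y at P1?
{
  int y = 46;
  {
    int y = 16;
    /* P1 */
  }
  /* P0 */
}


y declared in the same block as P1
y = 16


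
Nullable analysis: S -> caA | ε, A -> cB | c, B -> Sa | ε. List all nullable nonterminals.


A nonterminal is nullable iff some alternative derives ε (directly, or every symbol in it is nullable)
Nullable: {B, S}


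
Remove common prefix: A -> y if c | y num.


Common prefix: 'y'
Factored: A -> y A', A' -> if c | num


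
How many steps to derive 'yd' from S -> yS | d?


Derivation: S => yS => yd
Steps: 2


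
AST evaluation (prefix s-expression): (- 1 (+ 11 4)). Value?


Evaluate inner: (+ 11 4) = 15
Evaluate root: (- 1 15) = -14
Result: -14


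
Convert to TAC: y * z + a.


Break into single-operator statements:
t1 = y * z
t2 = t1 + a


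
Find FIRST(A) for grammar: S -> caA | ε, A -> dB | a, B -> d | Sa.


Per alternative of A: FIRST(dB) = {d}; FIRST(a) = {a}
FIRST(A) = {a, d}


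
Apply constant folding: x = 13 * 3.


13 * 3 = 39 at compile time
Optimized: x = 39


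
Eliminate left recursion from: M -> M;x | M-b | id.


Left-recursive alternatives: M;x, M-b; non-recursive: id
Introduce M': M -> idM', M' -> ;xM' | -bM' | ε


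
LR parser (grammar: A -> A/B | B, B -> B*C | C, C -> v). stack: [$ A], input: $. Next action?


start symbol A on stack, input exhausted
Action: accept


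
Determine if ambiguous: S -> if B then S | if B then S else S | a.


dangling else: 'if B then if B then a else a' parses two ways
Ambiguous


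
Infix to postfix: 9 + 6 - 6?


Left to right (same or higher precedence on left)
Postfix: 9 6 + 6 -


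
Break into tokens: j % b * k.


Scan left to right, longest-match per lexeme
Tokens: ID(j), OP(%), ID(b), OP(*), ID(k)


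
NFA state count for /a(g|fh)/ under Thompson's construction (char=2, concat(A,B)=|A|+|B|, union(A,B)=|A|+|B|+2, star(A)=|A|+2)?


Syntax tree has 4 char leaf(s), 1 union(s), 0 star(s)
chars contribute 4×2 = 8; each union adds +2; each star adds +2
Total: 8 + 2 + 0 = 10 states


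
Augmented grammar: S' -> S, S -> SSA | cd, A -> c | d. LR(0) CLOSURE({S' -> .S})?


Start: S' -> .S
For each item with dot before a nonterminal B, add B -> .γ for every B-production
Closure: [S' -> .S, S -> .SSA, S -> .cd]


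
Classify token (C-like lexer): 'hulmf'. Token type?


Pattern: letter/underscore followed by alphanumerics, not a keyword
Type: IDENTIFIER


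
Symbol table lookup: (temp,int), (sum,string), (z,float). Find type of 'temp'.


Lookup 'temp' → type int


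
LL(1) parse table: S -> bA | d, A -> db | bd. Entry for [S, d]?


For [S, d]: 'd' ∈ FIRST(d)
Entry: S -> d


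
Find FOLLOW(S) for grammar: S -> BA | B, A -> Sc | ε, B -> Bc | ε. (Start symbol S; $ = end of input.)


$ ∈ FOLLOW(S). For each A -> αBβ: add FIRST(β)\{ε} to FOLLOW(B); if β nullable, add FOLLOW(A).
FOLLOW(S) = {$, c}


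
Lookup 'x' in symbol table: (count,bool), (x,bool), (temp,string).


Lookup 'x' → type bool


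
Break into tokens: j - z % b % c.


Scan left to right, longest-match per lexeme
Tokens: ID(j), OP(-), ID(z), OP(%), ID(b), OP(%), ID(c)


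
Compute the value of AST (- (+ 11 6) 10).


Evaluate inner: (+ 11 6) = 17
Evaluate root: (- 17 10) = 7
Result: 7


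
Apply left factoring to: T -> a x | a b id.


Common prefix: 'a'
Factored: T -> a T', T' -> x | b id


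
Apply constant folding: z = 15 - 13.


15 - 13 = 2 at compile time
Optimized: z = 2


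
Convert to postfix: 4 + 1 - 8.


Left to right (same or higher precedence on left)
Postfix: 4 1 + 8 -


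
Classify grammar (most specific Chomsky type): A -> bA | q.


Right-linear: every RHS is a terminal or a terminal followed by one nonterminal
Classification: Type 3 (Regular)


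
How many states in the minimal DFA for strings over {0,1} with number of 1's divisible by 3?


Track (count of 1) mod 3: states 0..2, accept at 0
Minimal DFA: 3 states


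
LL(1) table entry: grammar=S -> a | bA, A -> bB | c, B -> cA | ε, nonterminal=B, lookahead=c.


For [B, c]: 'c' ∈ FIRST(cA)
Entry: B -> cA


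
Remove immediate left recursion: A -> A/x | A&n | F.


Left-recursive alternatives: A/x, A&n; non-recursive: F
Introduce A': A -> FA', A' -> /xA' | &nA' | ε


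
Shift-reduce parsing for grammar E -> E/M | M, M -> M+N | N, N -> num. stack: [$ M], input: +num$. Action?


shift '+' to continue M -> M+N
Action: shift


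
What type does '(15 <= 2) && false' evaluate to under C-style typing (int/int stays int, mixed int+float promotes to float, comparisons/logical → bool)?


Operand types: bool && bool
Rule: logical operators take bool operands and yield bool
Result type: bool


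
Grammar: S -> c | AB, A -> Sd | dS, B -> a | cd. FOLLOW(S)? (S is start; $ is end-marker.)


$ ∈ FOLLOW(S). For each A -> αBβ: add FIRST(β)\{ε} to FOLLOW(B); if β nullable, add FOLLOW(A).
FOLLOW(S) = {$, a, c, d}


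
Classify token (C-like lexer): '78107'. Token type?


Pattern: digits only
Type: INTEGER_LITERAL


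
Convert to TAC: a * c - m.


Break into single-operator statements:
t1 = a * c
t2 = t1 - m


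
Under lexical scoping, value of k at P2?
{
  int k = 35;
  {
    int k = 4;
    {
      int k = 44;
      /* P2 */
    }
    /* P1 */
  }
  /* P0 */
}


k declared in the same block as P2
k = 44


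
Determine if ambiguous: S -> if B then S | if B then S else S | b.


dangling else: 'if B then if B then b else b' parses two ways
Ambiguous


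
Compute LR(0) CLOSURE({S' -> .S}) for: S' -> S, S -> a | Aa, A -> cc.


Start: S' -> .S
For each item with dot before a nonterminal B, add B -> .γ for every B-production
Closure: [S' -> .S, S -> .a, S -> .Aa, A -> .cc]


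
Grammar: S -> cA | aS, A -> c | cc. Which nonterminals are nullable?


A nonterminal is nullable iff some alternative derives ε (directly, or every symbol in it is nullable)
Nullable: {}


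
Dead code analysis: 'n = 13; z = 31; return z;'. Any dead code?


n is assigned but never read
Dead: 'n = 13'


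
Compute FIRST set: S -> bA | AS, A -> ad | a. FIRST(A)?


Per alternative of A: FIRST(ad) = {a}; FIRST(a) = {a}
FIRST(A) = {a}


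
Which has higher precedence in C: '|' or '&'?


'&' is bitwise AND (level 5); '|' is bitwise OR (level 3)
Higher level binds tighter
'&' has higher precedence than '|'


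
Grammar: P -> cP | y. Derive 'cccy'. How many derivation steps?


Derivation: P => cP => ccP => cccP => cccy
Steps: 4


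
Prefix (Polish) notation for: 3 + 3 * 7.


'*' binds tighter: tree is (+ 3 (* 3 7))
Prefix: + 3 * 3 7


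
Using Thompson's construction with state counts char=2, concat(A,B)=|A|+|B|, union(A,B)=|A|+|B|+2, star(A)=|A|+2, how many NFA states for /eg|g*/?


Syntax tree has 3 char leaf(s), 1 union(s), 1 star(s)
chars contribute 3×2 = 6; each union adds +2; each star adds +2
Total: 6 + 2 + 2 = 10 states


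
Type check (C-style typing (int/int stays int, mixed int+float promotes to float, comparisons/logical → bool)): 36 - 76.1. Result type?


Operand types: int - float
Rule: mixed int/float promotes to float; int/int stays int
Result type: float


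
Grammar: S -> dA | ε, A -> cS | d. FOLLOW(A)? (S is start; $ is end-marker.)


$ ∈ FOLLOW(S). For each A -> αBβ: add FIRST(β)\{ε} to FOLLOW(B); if β nullable, add FOLLOW(A).
FOLLOW(A) = {$}


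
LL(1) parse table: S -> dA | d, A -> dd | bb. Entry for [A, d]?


For [A, d]: 'd' ∈ FIRST(dd)
Entry: A -> dd


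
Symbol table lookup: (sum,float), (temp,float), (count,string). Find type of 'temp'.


Lookup 'temp' → type float


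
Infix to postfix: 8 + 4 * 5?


* has higher precedence, evaluate 4*5 first
Postfix: 8 4 5 * +


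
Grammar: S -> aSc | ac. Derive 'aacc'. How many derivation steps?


Derivation: S => aSc => aacc
Steps: 2


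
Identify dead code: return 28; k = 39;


statement follows a return and is unreachable
Dead: 'k = 39'


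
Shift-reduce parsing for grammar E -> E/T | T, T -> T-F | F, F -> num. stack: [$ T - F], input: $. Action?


handle 'T-F' on top
Action: reduce (T -> T-F)


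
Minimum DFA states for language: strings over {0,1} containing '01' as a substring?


KMP-style automaton: 2 progress states + 1 absorbing accept = 3
Minimal DFA: 3 states


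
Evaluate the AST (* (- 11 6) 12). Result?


Evaluate inner: (- 11 6) = 5
Evaluate root: (* 5 12) = 60
Result: 60


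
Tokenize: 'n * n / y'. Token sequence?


Scan left to right, longest-match per lexeme
Tokens: ID(n), OP(*), ID(n), OP(/), ID(y)


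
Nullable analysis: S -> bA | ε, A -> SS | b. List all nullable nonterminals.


A nonterminal is nullable iff some alternative derives ε (directly, or every symbol in it is nullable)
Nullable: {A, S}


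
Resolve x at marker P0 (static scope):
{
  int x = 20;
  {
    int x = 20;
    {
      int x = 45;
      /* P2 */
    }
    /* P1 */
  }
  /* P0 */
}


x declared in the same block as P0
x = 20


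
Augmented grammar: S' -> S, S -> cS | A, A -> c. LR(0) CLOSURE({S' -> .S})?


Start: S' -> .S
For each item with dot before a nonterminal B, add B -> .γ for every B-production
Closure: [S' -> .S, S -> .cS, S -> .A, A -> .c]


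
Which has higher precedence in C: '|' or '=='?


'==' is equality (level 6); '|' is bitwise OR (level 3)
Higher level binds tighter
'==' has higher precedence than '|'


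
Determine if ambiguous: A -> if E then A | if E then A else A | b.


dangling else: 'if E then if E then b else b' parses two ways
Ambiguous


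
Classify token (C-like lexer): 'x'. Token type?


Pattern: letter/underscore followed by alphanumerics, not a keyword
Type: IDENTIFIER


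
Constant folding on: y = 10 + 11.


10 + 11 = 21 at compile time
Optimized: y = 21


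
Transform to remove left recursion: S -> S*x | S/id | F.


Left-recursive alternatives: S*x, S/id; non-recursive: F
Introduce S': S -> FS', S' -> *xS' | /idS' | ε


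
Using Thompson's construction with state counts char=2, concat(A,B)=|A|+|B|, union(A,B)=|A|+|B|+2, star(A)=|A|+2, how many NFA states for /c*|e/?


Syntax tree has 2 char leaf(s), 1 union(s), 1 star(s)
chars contribute 2×2 = 4; each union adds +2; each star adds +2
Total: 4 + 2 + 2 = 8 states


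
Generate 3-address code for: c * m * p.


Break into single-operator statements:
t1 = c * m
t2 = t1 * p


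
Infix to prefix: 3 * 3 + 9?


left-to-right (same/higher precedence on left): tree is (+ (* 3 3) 9)
Prefix: + * 3 3 9


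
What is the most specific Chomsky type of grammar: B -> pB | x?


Right-linear: every RHS is a terminal or a terminal followed by one nonterminal
Classification: Type 3 (Regular)


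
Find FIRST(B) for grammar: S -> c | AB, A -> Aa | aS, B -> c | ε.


Per alternative of B: FIRST(c) = {c}; FIRST(ε) = {ε}
FIRST(B) = {c, ε}


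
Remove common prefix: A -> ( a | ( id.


Common prefix: '('
Factored: A -> ( A', A' -> a | id


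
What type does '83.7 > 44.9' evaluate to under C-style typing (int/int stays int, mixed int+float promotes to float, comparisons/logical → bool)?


Operand types: float > float
Rule: comparison yields bool
Result type: bool


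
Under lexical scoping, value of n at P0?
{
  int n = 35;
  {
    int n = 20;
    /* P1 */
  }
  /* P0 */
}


n declared in the same block as P0
n = 35


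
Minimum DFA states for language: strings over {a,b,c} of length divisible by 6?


Track length mod 6: states 0..5, accept at 0
Minimal DFA: 6 states


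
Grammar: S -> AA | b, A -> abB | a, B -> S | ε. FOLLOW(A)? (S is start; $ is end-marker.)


$ ∈ FOLLOW(S). For each A -> αBβ: add FIRST(β)\{ε} to FOLLOW(B); if β nullable, add FOLLOW(A).
FOLLOW(A) = {$, a}


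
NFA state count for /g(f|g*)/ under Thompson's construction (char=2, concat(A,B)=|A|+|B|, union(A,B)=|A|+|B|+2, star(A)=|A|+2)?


Syntax tree has 3 char leaf(s), 1 union(s), 1 star(s)
chars contribute 3×2 = 6; each union adds +2; each star adds +2
Total: 6 + 2 + 2 = 10 states


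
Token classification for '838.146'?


Pattern: digits with a decimal point
Type: FLOAT_LITERAL


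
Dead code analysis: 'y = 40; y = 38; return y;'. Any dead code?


first assignment to y is overwritten before any read
Dead: 'y = 40'


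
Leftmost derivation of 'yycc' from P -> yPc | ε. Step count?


Derivation: P => yPc => yyPcc => yycc
Steps: 3


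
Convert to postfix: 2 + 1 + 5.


Left to right (same or higher precedence on left)
Postfix: 2 1 + 5 +


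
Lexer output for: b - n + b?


Scan left to right, longest-match per lexeme
Tokens: ID(b), OP(-), ID(n), OP(+), ID(b)


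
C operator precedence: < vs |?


'<' is relational (level 7); '|' is bitwise OR (level 3)
Higher level binds tighter
'<' has higher precedence than '|'


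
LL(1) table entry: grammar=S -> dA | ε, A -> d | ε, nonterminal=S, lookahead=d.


For [S, d]: 'd' ∈ FIRST(dA)
Entry: S -> dA


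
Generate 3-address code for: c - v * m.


Break into single-operator statements:
t1 = v * m
t2 = c - t1


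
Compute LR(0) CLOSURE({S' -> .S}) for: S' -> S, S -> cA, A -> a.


Start: S' -> .S
For each item with dot before a nonterminal B, add B -> .γ for every B-production
Closure: [S' -> .S, S -> .cA]


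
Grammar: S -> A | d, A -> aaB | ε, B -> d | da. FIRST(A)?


Per alternative of A: FIRST(aaB) = {a}; FIRST(ε) = {ε}
FIRST(A) = {a, ε}


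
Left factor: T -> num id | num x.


Common prefix: 'num'
Factored: T -> num T', T' -> id | x


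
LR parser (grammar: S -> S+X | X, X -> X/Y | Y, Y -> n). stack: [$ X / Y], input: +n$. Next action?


handle 'X/Y' on top
Action: reduce (X -> X/Y)


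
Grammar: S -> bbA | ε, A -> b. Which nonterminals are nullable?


A nonterminal is nullable iff some alternative derives ε (directly, or every symbol in it is nullable)
Nullable: {S}


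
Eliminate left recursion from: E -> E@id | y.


Left-recursive alternatives: E@id; non-recursive: y
Introduce E': E -> yE', E' -> @idE' | ε


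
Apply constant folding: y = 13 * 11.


13 * 11 = 143 at compile time
Optimized: y = 143


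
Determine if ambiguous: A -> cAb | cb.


balanced c^n…b^n: each string has a unique parse
Unambiguous


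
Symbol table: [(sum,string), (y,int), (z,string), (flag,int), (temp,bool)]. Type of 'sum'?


Lookup 'sum' → type string


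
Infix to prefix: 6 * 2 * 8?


left-to-right (same/higher precedence on left): tree is (* (* 6 2) 8)
Prefix: * * 6 2 8


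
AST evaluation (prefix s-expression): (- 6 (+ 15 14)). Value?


Evaluate inner: (+ 15 14) = 29
Evaluate root: (- 6 29) = -23
Result: -23


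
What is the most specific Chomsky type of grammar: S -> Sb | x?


Left-linear: every RHS is a terminal or one nonterminal followed by a terminal
Classification: Type 3 (Regular)


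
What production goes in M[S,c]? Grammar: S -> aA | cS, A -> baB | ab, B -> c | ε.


For [S, c]: 'c' ∈ FIRST(cS)
Entry: S -> cS


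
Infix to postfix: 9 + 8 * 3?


* has higher precedence, evaluate 8*3 first
Postfix: 9 8 3 * +


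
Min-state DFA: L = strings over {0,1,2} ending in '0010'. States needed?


Track the longest suffix of input matching a prefix of '0010': 5 classes (prefixes of length 0..4)
Minimal DFA: 5 states


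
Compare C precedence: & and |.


'&' is bitwise AND (level 5); '|' is bitwise OR (level 3)
Higher level binds tighter
'&' has higher precedence than '|'


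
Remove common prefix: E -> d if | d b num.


Common prefix: 'd'
Factored: E -> d E', E' -> if | b num


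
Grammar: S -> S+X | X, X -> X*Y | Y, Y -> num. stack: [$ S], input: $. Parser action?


start symbol S on stack, input exhausted
Action: accept


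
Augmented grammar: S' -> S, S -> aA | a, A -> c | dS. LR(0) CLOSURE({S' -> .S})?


Start: S' -> .S
For each item with dot before a nonterminal B, add B -> .γ for every B-production
Closure: [S' -> .S, S -> .aA, S -> .a]


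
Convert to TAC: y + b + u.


Break into single-operator statements:
t1 = y + b
t2 = t1 + u


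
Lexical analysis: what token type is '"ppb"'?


Pattern: double-quoted sequence
Type: STRING_LITERAL


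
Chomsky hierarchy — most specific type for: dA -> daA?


LHS has context (more than one symbol) and |LHS| ≤ |RHS|
Classification: Type 1 (Context-Sensitive)


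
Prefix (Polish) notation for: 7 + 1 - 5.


left-to-right (same/higher precedence on left): tree is (- (+ 7 1) 5)
Prefix: - + 7 1 5


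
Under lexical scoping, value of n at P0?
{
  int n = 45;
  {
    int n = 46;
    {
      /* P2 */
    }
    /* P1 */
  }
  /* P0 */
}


n declared in the same block as P0
n = 45


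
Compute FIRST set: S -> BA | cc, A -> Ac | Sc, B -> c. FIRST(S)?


Per alternative of S: FIRST(BA) = {c}; FIRST(cc) = {c}
FIRST(S) = {c}


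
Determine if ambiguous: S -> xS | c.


right-linear, alternatives start with distinct terminals 'x' vs 'c': unique leftmost derivation
Unambiguous


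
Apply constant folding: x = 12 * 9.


12 * 9 = 108 at compile time
Optimized: x = 108


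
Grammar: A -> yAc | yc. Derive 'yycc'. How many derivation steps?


Derivation: A => yAc => yycc
Steps: 2


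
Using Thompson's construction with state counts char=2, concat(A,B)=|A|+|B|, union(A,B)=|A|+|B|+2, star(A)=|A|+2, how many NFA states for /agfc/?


Syntax tree has 4 char leaf(s), 0 union(s), 0 star(s)
chars contribute 4×2 = 8; each union adds +2; each star adds +2
Total: 8 + 0 + 0 = 8 states


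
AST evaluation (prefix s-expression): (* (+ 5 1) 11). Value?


Evaluate inner: (+ 5 1) = 6
Evaluate root: (* 6 11) = 66
Result: 66


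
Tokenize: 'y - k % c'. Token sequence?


Scan left to right, longest-match per lexeme
Tokens: ID(y), OP(-), ID(k), OP(%), ID(c)


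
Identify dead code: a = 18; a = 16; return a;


first assignment to a is overwritten before any read
Dead: 'a = 18'


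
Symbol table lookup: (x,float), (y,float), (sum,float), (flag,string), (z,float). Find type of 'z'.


Lookup 'z' → type float


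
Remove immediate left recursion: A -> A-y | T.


Left-recursive alternatives: A-y; non-recursive: T
Introduce A': A -> TA', A' -> -yA' | ε


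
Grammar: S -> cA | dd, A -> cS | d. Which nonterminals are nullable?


A nonterminal is nullable iff some alternative derives ε (directly, or every symbol in it is nullable)
Nullable: {}


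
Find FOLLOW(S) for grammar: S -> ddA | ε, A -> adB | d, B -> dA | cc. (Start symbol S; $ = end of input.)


$ ∈ FOLLOW(S). For each A -> αBβ: add FIRST(β)\{ε} to FOLLOW(B); if β nullable, add FOLLOW(A).
FOLLOW(S) = {$}


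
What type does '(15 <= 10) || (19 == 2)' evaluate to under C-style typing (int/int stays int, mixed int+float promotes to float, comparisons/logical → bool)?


Operand types: bool || bool
Rule: logical operators take bool operands and yield bool
Result type: bool


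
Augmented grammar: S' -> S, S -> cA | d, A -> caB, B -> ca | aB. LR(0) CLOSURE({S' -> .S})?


Start: S' -> .S
For each item with dot before a nonterminal B, add B -> .γ for every B-production
Closure: [S' -> .S, S -> .cA, S -> .d]


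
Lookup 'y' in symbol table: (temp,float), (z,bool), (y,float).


Lookup 'y' → type float


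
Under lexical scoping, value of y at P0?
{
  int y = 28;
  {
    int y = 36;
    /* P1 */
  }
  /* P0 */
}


y declared in the same block as P0
y = 28


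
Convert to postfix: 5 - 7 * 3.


* has higher precedence, evaluate 7*3 first
Postfix: 5 7 3 * -


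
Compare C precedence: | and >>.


'>>' is shift (level 8); '|' is bitwise OR (level 3)
Higher level binds tighter
'>>' has higher precedence than '|'


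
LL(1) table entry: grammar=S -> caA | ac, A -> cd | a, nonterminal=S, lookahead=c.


For [S, c]: 'c' ∈ FIRST(caA)
Entry: S -> caA


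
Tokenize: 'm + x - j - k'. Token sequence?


Scan left to right, longest-match per lexeme
Tokens: ID(m), OP(+), ID(x), OP(-), ID(j), OP(-), ID(k)


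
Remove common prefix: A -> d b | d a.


Common prefix: 'd'
Factored: A -> d A', A' -> b | a


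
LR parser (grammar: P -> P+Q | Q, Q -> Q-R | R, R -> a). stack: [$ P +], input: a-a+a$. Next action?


no handle ('P+' is not any RHS); shift 'a'
Action: shift


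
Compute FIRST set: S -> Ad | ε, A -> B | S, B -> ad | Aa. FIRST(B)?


Per alternative of B: FIRST(ad) = {a}; FIRST(Aa) = {a, d}
FIRST(B) = {a, d}


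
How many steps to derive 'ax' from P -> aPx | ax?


Derivation: P => ax
Steps: 1


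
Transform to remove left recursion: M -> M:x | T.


Left-recursive alternatives: M:x; non-recursive: T
Introduce M': M -> TM', M' -> :xM' | ε


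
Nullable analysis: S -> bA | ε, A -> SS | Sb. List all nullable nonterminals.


A nonterminal is nullable iff some alternative derives ε (directly, or every symbol in it is nullable)
Nullable: {A, S}


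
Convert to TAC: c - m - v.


Break into single-operator statements:
t1 = c - m
t2 = t1 - v


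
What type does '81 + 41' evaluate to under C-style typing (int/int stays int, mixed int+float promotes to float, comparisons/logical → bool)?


Operand types: int + int
Rule: mixed int/float promotes to float; int/int stays int
Result type: int


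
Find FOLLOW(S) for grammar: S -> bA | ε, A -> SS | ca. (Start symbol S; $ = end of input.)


$ ∈ FOLLOW(S). For each A -> αBβ: add FIRST(β)\{ε} to FOLLOW(B); if β nullable, add FOLLOW(A).
FOLLOW(S) = {$, b}


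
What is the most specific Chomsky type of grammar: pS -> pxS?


LHS has context (more than one symbol) and |LHS| ≤ |RHS|
Classification: Type 1 (Context-Sensitive)


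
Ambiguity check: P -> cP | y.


right-linear, alternatives start with distinct terminals 'c' vs 'y': unique leftmost derivation
Unambiguous


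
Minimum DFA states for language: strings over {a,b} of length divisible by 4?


Track length mod 4: states 0..3, accept at 0
Minimal DFA: 4 states


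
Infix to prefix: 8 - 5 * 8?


'*' binds tighter: tree is (- 8 (* 5 8))
Prefix: - 8 * 5 8


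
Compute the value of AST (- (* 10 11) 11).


Evaluate inner: (* 10 11) = 110
Evaluate root: (- 110 11) = 99
Result: 99


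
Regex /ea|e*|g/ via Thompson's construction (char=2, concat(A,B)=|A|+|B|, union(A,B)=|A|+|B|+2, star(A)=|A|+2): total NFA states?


Syntax tree has 4 char leaf(s), 2 union(s), 1 star(s)
chars contribute 4×2 = 8; each union adds +2; each star adds +2
Total: 8 + 4 + 2 = 14 states


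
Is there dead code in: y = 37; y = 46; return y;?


first assignment to y is overwritten before any read
Dead: 'y = 37'


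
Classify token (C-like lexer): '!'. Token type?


Pattern: operator symbol
Type: OPERATOR


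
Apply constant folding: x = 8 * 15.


8 * 15 = 120 at compile time
Optimized: x = 120


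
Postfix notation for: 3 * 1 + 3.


Left to right (same or higher precedence on left)
Postfix: 3 1 * 3 +


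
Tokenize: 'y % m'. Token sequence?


Scan left to right, longest-match per lexeme
Tokens: ID(y), OP(%), ID(m)


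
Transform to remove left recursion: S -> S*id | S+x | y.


Left-recursive alternatives: S*id, S+x; non-recursive: y
Introduce S': S -> yS', S' -> *idS' | +xS' | ε


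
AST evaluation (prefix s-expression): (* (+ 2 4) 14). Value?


Evaluate inner: (+ 2 4) = 6
Evaluate root: (* 6 14) = 84
Result: 84


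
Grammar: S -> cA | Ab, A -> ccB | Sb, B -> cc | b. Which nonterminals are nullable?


A nonterminal is nullable iff some alternative derives ε (directly, or every symbol in it is nullable)
Nullable: {}


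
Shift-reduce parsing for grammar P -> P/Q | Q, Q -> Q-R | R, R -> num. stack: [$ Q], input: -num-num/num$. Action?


shift '-' to continue Q -> Q-R
Action: shift


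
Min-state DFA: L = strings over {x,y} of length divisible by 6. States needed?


Track length mod 6: states 0..5, accept at 0
Minimal DFA: 6 states


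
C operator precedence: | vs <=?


'<=' is relational (level 7); '|' is bitwise OR (level 3)
Higher level binds tighter
'<=' has higher precedence than '|'


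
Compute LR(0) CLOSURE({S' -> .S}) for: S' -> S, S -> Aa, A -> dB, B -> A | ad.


Start: S' -> .S
For each item with dot before a nonterminal B, add B -> .γ for every B-production
Closure: [S' -> .S, S -> .Aa, A -> .dB]


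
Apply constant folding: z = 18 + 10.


18 + 10 = 28 at compile time
Optimized: z = 28


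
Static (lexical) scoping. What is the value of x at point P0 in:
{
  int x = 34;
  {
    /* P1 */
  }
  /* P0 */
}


x declared in the same block as P0
x = 34


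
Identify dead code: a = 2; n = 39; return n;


a is assigned but never read
Dead: 'a = 2'


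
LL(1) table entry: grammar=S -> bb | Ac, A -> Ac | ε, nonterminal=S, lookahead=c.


For [S, c]: 'c' ∈ FIRST(Ac)
Entry: S -> Ac


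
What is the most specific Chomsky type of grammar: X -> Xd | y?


Left-linear: every RHS is a terminal or one nonterminal followed by a terminal
Classification: Type 3 (Regular)


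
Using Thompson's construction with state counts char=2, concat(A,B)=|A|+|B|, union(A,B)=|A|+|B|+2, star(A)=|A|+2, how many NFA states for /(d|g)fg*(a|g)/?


Syntax tree has 6 char leaf(s), 2 union(s), 1 star(s)
chars contribute 6×2 = 12; each union adds +2; each star adds +2
Total: 12 + 4 + 2 = 18 states


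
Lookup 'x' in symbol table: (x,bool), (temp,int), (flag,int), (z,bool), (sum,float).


Lookup 'x' → type bool


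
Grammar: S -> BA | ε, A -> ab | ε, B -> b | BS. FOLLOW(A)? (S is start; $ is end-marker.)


$ ∈ FOLLOW(S). For each A -> αBβ: add FIRST(β)\{ε} to FOLLOW(B); if β nullable, add FOLLOW(A).
FOLLOW(A) = {$, a, b}


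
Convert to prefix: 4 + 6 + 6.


left-to-right (same/higher precedence on left): tree is (+ (+ 4 6) 6)
Prefix: + + 4 6 6


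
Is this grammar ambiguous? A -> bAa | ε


balanced b^n…a^n: each string has a unique parse
Unambiguous


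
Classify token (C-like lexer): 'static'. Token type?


Pattern: reserved word
Type: KEYWORD


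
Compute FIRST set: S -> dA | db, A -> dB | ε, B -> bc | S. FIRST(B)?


Per alternative of B: FIRST(bc) = {b}; FIRST(S) = {d}
FIRST(B) = {b, d}


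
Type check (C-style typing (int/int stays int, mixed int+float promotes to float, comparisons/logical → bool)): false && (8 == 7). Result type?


Operand types: bool && bool
Rule: logical operators take bool operands and yield bool
Result type: bool


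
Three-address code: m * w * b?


Break into single-operator statements:
t1 = m * w
t2 = t1 * b


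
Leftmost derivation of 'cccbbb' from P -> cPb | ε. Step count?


Derivation: P => cPb => ccPbb => cccPbbb => cccbbb
Steps: 4


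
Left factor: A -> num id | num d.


Common prefix: 'num'
Factored: A -> num A', A' -> id | d


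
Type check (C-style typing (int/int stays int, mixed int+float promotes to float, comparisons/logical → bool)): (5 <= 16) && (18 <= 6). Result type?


Operand types: bool && bool
Rule: logical operators take bool operands and yield bool
Result type: bool


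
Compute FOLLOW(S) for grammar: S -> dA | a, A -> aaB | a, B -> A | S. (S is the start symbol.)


$ ∈ FOLLOW(S). For each A -> αBβ: add FIRST(β)\{ε} to FOLLOW(B); if β nullable, add FOLLOW(A).
FOLLOW(S) = {$}


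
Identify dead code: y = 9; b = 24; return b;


y is assigned but never read
Dead: 'y = 9'


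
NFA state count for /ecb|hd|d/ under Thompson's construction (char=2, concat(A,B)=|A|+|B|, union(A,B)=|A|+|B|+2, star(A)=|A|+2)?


Syntax tree has 6 char leaf(s), 2 union(s), 0 star(s)
chars contribute 6×2 = 12; each union adds +2; each star adds +2
Total: 12 + 4 + 0 = 16 states


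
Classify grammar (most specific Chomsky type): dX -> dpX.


LHS has context (more than one symbol) and |LHS| ≤ |RHS|
Classification: Type 1 (Context-Sensitive)


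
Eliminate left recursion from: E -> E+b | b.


Left-recursive alternatives: E+b; non-recursive: b
Introduce E': E -> bE', E' -> +bE' | ε


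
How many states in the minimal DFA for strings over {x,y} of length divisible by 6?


Track length mod 6: states 0..5, accept at 0
Minimal DFA: 6 states


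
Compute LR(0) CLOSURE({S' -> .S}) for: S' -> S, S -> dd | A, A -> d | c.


Start: S' -> .S
For each item with dot before a nonterminal B, add B -> .γ for every B-production
Closure: [S' -> .S, S -> .dd, S -> .A, A -> .d, A -> .c]


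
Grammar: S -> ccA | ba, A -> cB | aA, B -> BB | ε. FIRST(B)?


Per alternative of B: FIRST(BB) = {ε}; FIRST(ε) = {ε}
FIRST(B) = {ε}


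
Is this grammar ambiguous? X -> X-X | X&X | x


'x-x&x' has two parse trees (no precedence encoded between - and &)
Ambiguous


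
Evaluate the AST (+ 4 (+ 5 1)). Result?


Evaluate inner: (+ 5 1) = 6
Evaluate root: (+ 4 6) = 10
Result: 10


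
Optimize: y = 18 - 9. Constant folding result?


18 - 9 = 9 at compile time
Optimized: y = 9


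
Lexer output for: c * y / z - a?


Scan left to right, longest-match per lexeme
Tokens: ID(c), OP(*), ID(y), OP(/), ID(z), OP(-), ID(a)
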